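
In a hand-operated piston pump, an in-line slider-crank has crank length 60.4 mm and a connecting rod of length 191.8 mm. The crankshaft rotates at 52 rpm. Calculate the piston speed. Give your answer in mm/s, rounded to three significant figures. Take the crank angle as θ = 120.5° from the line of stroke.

236

ω = 2π·52/60 = 5.445 rad/s
For an in-line slider-crank, x = r cosθ + √(L² − r² sin²θ), so v = −rω sinθ·[1 + r cosθ/√(L² − r² sin²θ)].
With r = 0.0604 m, L = 0.1918 m, θ = 120.5°: √(L² − r² sin²θ) = 0.1846 m.
v = −0.0604·5.445·0.86163·[1 + 0.0604·-0.50754/0.1846] = -0.23633 m/s.
|v| = 0.23633 m/s = 236.33 mm/s.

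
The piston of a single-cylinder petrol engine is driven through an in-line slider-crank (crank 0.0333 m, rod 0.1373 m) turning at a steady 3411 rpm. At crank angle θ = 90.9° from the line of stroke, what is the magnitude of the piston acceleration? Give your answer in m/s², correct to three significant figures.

ω = 2π·3411/60 = 357.2 rad/s
x(θ) = r cosθ + √(L² − r² sin²θ); with ω constant, a = ω²·d²x/dθ².
d²x/dθ² = −r cosθ − r²(cos2θ)/√u − r⁴ sin²2θ/(4u^{3/2}),  u = L² − r² sin²θ = 0.0177427 m².
Substituting r = 0.0333 m, L = 0.1373 m, θ = 90.9°: d²x/dθ² = +0.0088437 m.
a = ω²·d²x/dθ² = (357.2)²·(+0.0088437) = +1128.4 m/s²;  |a| = 1128.4 m/s².

1130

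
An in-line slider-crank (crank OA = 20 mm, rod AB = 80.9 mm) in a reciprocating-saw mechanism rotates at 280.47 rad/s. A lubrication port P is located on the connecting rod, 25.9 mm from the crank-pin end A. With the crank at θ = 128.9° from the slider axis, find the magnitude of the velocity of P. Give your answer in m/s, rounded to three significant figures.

4.79

ω = 280.5 rad/s.  Crank-pin speed |V_A| = rω = 5.6094 m/s, perpendicular to OA.
Rod angle: sinφ = −(r/L) sinθ ⇒ φ = -11.093°; ω_rod = −rω cosθ/√(L²−r²sin²θ) = +44.37 rad/s.
V_P = V_A + ω_rod × AP, with AP = 0.0259 m along the rod.
Components: V_Px = −rω sinθ − a·ω_rod·sinφ = -4.1444 m/s;  V_Py = rω cosθ + a·ω_rod·cosφ = -2.3948 m/s.
|V_P| = √(V_Px² + V_Py²) = 4.7865 m/s.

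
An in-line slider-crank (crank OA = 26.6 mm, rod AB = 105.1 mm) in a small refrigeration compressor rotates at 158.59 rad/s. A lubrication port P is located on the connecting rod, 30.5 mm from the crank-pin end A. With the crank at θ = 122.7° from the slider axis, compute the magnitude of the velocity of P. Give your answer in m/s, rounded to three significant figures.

ω = 158.6 rad/s.  Crank-pin speed |V_A| = rω = 4.2185 m/s, perpendicular to OA.
Rod angle: sinφ = −(r/L) sinθ ⇒ φ = -12.297°; ω_rod = −rω cosθ/√(L²−r²sin²θ) = +22.193 rad/s.
V_P = V_A + ω_rod × AP, with AP = 0.0305 m along the rod.
Components: V_Px = −rω sinθ − a·ω_rod·sinφ = -3.4057 m/s;  V_Py = rω cosθ + a·ω_rod·cosφ = -1.6176 m/s.
|V_P| = √(V_Px² + V_Py²) = 3.7704 m/s.

3.77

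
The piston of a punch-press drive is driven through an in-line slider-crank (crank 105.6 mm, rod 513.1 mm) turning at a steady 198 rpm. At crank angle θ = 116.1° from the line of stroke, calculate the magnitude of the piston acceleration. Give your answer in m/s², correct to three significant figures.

ω = 2π·198/60 = 20.73 rad/s
x(θ) = r cosθ + √(L² − r² sin²θ); with ω constant, a = ω²·d²x/dθ².
d²x/dθ² = −r cosθ − r²(cos2θ)/√u − r⁴ sin²2θ/(4u^{3/2}),  u = L² − r² sin²θ = 0.254279 m².
Substituting r = 0.1056 m, L = 0.5131 m, θ = 116.1°: d²x/dθ² = +0.05986 m.
a = ω²·d²x/dθ² = (20.73)²·(+0.05986) = +25.735 m/s²;  |a| = 25.735 m/s².

25.7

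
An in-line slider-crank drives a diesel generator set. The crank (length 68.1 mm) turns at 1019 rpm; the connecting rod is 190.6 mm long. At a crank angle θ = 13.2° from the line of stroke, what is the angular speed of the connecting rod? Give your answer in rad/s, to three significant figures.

37.2

ω = 106.7 rad/s (converted from 1019 rpm).
The rod makes angle φ with the slider axis where L sinφ = r sinθ; differentiating, L cosφ·φ̇ = r ω cosθ.
L cosφ = √(L² − r² sin²θ) = 0.18996 m.
|ω_rod| = r ω |cosθ| / √(L² − r² sin²θ) = 0.0681·106.7·0.97358/0.18996 = 37.243 rad/s.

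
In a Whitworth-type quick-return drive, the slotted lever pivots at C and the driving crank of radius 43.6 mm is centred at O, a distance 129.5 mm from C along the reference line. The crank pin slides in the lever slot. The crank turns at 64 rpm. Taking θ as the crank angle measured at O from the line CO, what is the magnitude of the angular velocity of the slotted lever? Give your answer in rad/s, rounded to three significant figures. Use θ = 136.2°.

ω = 6.702 rad/s (from 64 rpm).
Crank pin A relative to C: A = (d + r cosθ, r sinθ); lever angle φ = atan2(r sinθ, d + r cosθ).
Differentiating tanφ: φ̇ = rω(d cosθ + r)/(d² + r² + 2dr cosθ).
d² + r² + 2dr cosθ = |CA|² = 0.0105208 m²;  d cosθ + r = -0.049868 m.
|ω_lever| = |0.0436·6.702·-0.049868| / 0.0105208 = 1.3851 rad/s.

1.39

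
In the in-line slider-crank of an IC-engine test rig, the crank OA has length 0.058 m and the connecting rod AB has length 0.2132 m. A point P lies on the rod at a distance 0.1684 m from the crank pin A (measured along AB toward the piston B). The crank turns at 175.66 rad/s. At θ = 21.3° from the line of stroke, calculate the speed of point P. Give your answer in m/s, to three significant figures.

ω = 175.7 rad/s.  Crank-pin speed |V_A| = rω = 10.188 m/s, perpendicular to OA.
Rod angle: sinφ = −(r/L) sinθ ⇒ φ = -5.671°; ω_rod = −rω cosθ/√(L²−r²sin²θ) = -44.742 rad/s.
V_P = V_A + ω_rod × AP, with AP = 0.1684 m along the rod.
Components: V_Px = −rω sinθ − a·ω_rod·sinφ = -4.4455 m/s;  V_Py = rω cosθ + a·ω_rod·cosφ = +1.9946 m/s.
|V_P| = √(V_Px² + V_Py²) = 4.8725 m/s.

4.87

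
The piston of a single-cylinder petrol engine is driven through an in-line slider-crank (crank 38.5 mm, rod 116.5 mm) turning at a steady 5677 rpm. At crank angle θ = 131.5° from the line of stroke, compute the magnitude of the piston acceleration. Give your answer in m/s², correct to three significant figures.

ω = 2π·5677/60 = 594.5 rad/s
x(θ) = r cosθ + √(L² − r² sin²θ); with ω constant, a = ω²·d²x/dθ².
d²x/dθ² = −r cosθ − r²(cos2θ)/√u − r⁴ sin²2θ/(4u^{3/2}),  u = L² − r² sin²θ = 0.0127408 m².
Substituting r = 0.0385 m, L = 0.1165 m, θ = 131.5°: d²x/dθ² = +0.026735 m.
a = ω²·d²x/dθ² = (594.5)²·(+0.026735) = +9448.8 m/s²;  |a| = 9448.8 m/s².

9450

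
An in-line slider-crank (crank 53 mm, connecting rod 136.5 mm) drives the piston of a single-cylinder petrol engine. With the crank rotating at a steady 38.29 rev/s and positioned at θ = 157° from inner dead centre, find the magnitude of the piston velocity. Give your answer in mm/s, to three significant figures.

3180

ω = 2π·38.3 = 240.6 rad/s
For an in-line slider-crank, x = r cosθ + √(L² − r² sin²θ), so v = −rω sinθ·[1 + r cosθ/√(L² − r² sin²θ)].
With r = 0.053 m, L = 0.1365 m, θ = 157°: √(L² − r² sin²θ) = 0.13492 m.
v = −0.053·240.6·0.39073·[1 + 0.053·-0.92050/0.13492] = -3.1806 m/s.
|v| = 3.1806 m/s = 3180.6 mm/s.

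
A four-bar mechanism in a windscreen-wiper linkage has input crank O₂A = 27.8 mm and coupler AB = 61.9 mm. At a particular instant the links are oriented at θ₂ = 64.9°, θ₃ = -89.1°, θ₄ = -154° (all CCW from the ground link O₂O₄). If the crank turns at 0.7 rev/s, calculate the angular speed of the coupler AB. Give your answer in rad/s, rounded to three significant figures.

1.37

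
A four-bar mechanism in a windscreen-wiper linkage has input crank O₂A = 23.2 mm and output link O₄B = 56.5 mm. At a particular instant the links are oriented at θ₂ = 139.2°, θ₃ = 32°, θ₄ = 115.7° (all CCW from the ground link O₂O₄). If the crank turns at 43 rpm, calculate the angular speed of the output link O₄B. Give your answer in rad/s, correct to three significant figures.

1.78

ω₂ = 4.503 rad/s (from 43 rpm).
Differentiating the loop-closure r₂e^{iθ₂}+r₃e^{iθ₃}=r₁+r₄e^{iθ₄} gives r₂ω₂e^{iθ₂}+r₃ω₃e^{iθ₃}=r₄ω₄e^{iθ₄}.
Eliminating the other unknown: ω₄ = r₂ω₂ sin(θ₂−θ₃) / [r₄ sin(θ₄−θ₃)].
Numerator sine = +0.95528; denominator sine = +0.99396.
Result = 0.0232·4.503·(+0.95528) / (0.0565·(+0.99396)) = +1.777 rad/s; magnitude 1.777 rad/s.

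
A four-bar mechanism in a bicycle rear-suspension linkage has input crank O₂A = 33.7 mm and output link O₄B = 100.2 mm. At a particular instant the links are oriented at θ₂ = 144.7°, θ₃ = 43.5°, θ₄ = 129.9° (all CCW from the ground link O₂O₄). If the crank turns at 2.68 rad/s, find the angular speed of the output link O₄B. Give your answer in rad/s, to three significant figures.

0.886

ω₂ = 2.68 rad/s
Differentiating the loop-closure r₂e^{iθ₂}+r₃e^{iθ₃}=r₁+r₄e^{iθ₄} gives r₂ω₂e^{iθ₂}+r₃ω₃e^{iθ₃}=r₄ω₄e^{iθ₄}.
Eliminating the other unknown: ω₄ = r₂ω₂ sin(θ₂−θ₃) / [r₄ sin(θ₄−θ₃)].
Numerator sine = +0.98096; denominator sine = +0.99803.
Result = 0.0337·2.68·(+0.98096) / (0.1002·(+0.99803)) = +0.88594 rad/s; magnitude 0.88594 rad/s.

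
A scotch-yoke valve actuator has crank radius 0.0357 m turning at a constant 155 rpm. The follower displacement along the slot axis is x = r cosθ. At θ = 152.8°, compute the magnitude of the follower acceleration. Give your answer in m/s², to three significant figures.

ω = 16.23 rad/s (from 155 rpm).
x = r cosθ ⇒ ẍ = −rω² cosθ (ω constant).
|a| = rω²|cosθ| = 0.0357·(16.23)²·|cos 152.8°| = 8.3655 m/s².

8.37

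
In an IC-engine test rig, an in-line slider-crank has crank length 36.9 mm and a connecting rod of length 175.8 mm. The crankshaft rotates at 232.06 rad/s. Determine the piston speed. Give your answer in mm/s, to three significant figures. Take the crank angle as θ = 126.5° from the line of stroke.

6010

ω = 232.1 rad/s
For an in-line slider-crank, x = r cosθ + √(L² − r² sin²θ), so v = −rω sinθ·[1 + r cosθ/√(L² − r² sin²θ)].
With r = 0.0369 m, L = 0.1758 m, θ = 126.5°: √(L² − r² sin²θ) = 0.17328 m.
v = −0.0369·232.1·0.80386·[1 + 0.0369·-0.59482/0.17328] = -6.0115 m/s.
|v| = 6.0115 m/s = 6011.5 mm/s.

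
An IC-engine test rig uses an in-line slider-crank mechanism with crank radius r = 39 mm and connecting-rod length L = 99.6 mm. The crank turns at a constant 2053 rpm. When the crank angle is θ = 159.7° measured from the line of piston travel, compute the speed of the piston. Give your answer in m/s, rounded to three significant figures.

1.83

ω = 2π·2053/60 = 215 rad/s
For an in-line slider-crank, x = r cosθ + √(L² − r² sin²θ), so v = −rω sinθ·[1 + r cosθ/√(L² − r² sin²θ)].
With r = 0.039 m, L = 0.0996 m, θ = 159.7°: √(L² − r² sin²θ) = 0.098677 m.
v = −0.039·215·0.34694·[1 + 0.039·-0.93789/0.098677] = -1.8306 m/s.
|v| = 1.8306 m/s.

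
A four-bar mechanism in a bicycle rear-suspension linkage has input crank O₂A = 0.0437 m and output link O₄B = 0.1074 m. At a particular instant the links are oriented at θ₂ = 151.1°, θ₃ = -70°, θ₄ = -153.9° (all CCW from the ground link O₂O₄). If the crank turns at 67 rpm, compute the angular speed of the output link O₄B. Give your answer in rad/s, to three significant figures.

ω₂ = 7.016 rad/s (from 67 rpm).
Differentiating the loop-closure r₂e^{iθ₂}+r₃e^{iθ₃}=r₁+r₄e^{iθ₄} gives r₂ω₂e^{iθ₂}+r₃ω₃e^{iθ₃}=r₄ω₄e^{iθ₄}.
Eliminating the other unknown: ω₄ = r₂ω₂ sin(θ₂−θ₃) / [r₄ sin(θ₄−θ₃)].
Numerator sine = -0.65738; denominator sine = -0.99434.
Result = 0.0437·7.016·(-0.65738) / (0.1074·(-0.99434)) = +1.8874 rad/s; magnitude 1.8874 rad/s.

1.89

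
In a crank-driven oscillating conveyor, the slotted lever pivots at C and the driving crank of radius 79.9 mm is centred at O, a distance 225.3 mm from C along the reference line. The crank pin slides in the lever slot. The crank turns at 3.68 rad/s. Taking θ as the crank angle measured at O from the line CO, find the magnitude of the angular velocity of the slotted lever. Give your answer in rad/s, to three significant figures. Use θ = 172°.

1.96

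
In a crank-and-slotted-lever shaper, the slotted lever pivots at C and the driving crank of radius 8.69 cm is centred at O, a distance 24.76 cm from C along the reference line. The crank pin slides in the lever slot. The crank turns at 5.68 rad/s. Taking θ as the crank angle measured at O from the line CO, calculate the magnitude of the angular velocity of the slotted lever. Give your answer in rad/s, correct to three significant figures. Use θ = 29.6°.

1.40

ω = 5.68 rad/s
Crank pin A relative to C: A = (d + r cosθ, r sinθ); lever angle φ = atan2(r sinθ, d + r cosθ).
Differentiating tanφ: φ̇ = rω(d cosθ + r)/(d² + r² + 2dr cosθ).
d² + r² + 2dr cosθ = |CA|² = 0.106274 m²;  d cosθ + r = +0.30219 m.
|ω_lever| = |0.0869·5.68·+0.30219| / 0.106274 = 1.4035 rad/s.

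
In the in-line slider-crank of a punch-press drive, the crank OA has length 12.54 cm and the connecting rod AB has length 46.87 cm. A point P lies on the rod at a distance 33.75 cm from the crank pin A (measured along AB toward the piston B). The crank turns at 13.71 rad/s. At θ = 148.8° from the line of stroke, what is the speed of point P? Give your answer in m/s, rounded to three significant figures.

ω = 13.71 rad/s.  Crank-pin speed |V_A| = rω = 1.7192 m/s, perpendicular to OA.
Rod angle: sinφ = −(r/L) sinθ ⇒ φ = -7.967°; ω_rod = −rω cosθ/√(L²−r²sin²θ) = +3.1681 rad/s.
V_P = V_A + ω_rod × AP, with AP = 0.3375 m along the rod.
Components: V_Px = −rω sinθ − a·ω_rod·sinφ = -0.74242 m/s;  V_Py = rω cosθ + a·ω_rod·cosφ = -0.41165 m/s.
|V_P| = √(V_Px² + V_Py²) = 0.8489 m/s.

0.849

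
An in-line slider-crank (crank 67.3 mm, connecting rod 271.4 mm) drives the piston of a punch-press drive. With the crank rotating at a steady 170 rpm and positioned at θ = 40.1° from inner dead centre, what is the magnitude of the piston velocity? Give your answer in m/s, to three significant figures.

0.920

ω = 2π·170/60 = 17.8 rad/s
For an in-line slider-crank, x = r cosθ + √(L² − r² sin²θ), so v = −rω sinθ·[1 + r cosθ/√(L² − r² sin²θ)].
With r = 0.0673 m, L = 0.2714 m, θ = 40.1°: √(L² − r² sin²θ) = 0.26792 m.
v = −0.0673·17.8·0.64412·[1 + 0.0673·0.76492/0.26792] = -0.92001 m/s.
|v| = 0.92001 m/s.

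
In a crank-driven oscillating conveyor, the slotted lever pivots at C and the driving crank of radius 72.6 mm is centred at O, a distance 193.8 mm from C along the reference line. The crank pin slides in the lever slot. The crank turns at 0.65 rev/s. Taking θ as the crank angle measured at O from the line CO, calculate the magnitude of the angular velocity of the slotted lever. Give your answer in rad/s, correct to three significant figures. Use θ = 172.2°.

ω = 4.084 rad/s (from 0.65 rev/s).
Crank pin A relative to C: A = (d + r cosθ, r sinθ); lever angle φ = atan2(r sinθ, d + r cosθ).
Differentiating tanφ: φ̇ = rω(d cosθ + r)/(d² + r² + 2dr cosθ).
d² + r² + 2dr cosθ = |CA|² = 0.0149498 m²;  d cosθ + r = -0.11941 m.
|ω_lever| = |0.0726·4.084·-0.11941| / 0.0149498 = 2.3682 rad/s.

2.37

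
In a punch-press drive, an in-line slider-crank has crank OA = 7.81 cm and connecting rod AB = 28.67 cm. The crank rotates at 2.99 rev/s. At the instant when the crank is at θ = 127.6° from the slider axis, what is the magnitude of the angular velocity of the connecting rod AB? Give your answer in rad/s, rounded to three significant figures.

ω = 18.79 rad/s (converted from 2.99 rev/s).
The rod makes angle φ with the slider axis where L sinφ = r sinθ; differentiating, L cosφ·φ̇ = r ω cosθ.
L cosφ = √(L² − r² sin²θ) = 0.27994 m.
|ω_rod| = r ω |cosθ| / √(L² − r² sin²θ) = 0.0781·18.79·0.61015/0.27994 = 3.1979 rad/s.

3.20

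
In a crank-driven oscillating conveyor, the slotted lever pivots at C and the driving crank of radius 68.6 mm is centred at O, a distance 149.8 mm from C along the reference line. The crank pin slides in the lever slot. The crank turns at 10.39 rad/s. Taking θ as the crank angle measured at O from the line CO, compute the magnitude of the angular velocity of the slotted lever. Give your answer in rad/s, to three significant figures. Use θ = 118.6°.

0.128

ω = 10.39 rad/s
Crank pin A relative to C: A = (d + r cosθ, r sinθ); lever angle φ = atan2(r sinθ, d + r cosθ).
Differentiating tanφ: φ̇ = rω(d cosθ + r)/(d² + r² + 2dr cosθ).
d² + r² + 2dr cosθ = |CA|² = 0.0173077 m²;  d cosθ + r = -0.003108 m.
|ω_lever| = |0.0686·10.39·-0.003108| / 0.0173077 = 0.12799 rad/s.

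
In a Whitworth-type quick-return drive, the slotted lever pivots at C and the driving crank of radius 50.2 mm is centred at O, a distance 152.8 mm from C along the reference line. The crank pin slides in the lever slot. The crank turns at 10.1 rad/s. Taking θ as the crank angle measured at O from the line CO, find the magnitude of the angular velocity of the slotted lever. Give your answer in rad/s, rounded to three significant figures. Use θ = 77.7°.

1.44

ω = 10.1 rad/s
Crank pin A relative to C: A = (d + r cosθ, r sinθ); lever angle φ = atan2(r sinθ, d + r cosθ).
Differentiating tanφ: φ̇ = rω(d cosθ + r)/(d² + r² + 2dr cosθ).
d² + r² + 2dr cosθ = |CA|² = 0.029136 m²;  d cosθ + r = +0.082751 m.
|ω_lever| = |0.0502·10.1·+0.082751| / 0.029136 = 1.44 rad/s.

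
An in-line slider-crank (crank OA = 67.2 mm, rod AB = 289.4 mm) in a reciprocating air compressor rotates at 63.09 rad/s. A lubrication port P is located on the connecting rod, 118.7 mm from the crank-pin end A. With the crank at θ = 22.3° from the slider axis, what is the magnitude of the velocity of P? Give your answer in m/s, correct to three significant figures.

ω = 63.09 rad/s.  Crank-pin speed |V_A| = rω = 4.2396 m/s, perpendicular to OA.
Rod angle: sinφ = −(r/L) sinθ ⇒ φ = -5.055°; ω_rod = −rω cosθ/√(L²−r²sin²θ) = -13.607 rad/s.
V_P = V_A + ω_rod × AP, with AP = 0.1187 m along the rod.
Components: V_Px = −rω sinθ − a·ω_rod·sinφ = -1.7511 m/s;  V_Py = rω cosθ + a·ω_rod·cosφ = +2.3137 m/s.
|V_P| = √(V_Px² + V_Py²) = 2.9016 m/s.

2.90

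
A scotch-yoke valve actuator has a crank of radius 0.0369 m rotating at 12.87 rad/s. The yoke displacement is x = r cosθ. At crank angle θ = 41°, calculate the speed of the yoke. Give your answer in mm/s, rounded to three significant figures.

ω = 12.87 rad/s
x = r cosθ ⇒ ẋ = −rω sinθ.
|v| = rω|sinθ| = 0.0369·12.87·|sin 41°| = 0.31156 m/s = 311.56 mm/s.

312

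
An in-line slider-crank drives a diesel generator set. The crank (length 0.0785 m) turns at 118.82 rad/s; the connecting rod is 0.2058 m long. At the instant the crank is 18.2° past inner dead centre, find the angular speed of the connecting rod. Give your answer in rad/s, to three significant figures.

ω = 118.8 rad/s
The rod makes angle φ with the slider axis where L sinφ = r sinθ; differentiating, L cosφ·φ̇ = r ω cosθ.
L cosφ = √(L² − r² sin²θ) = 0.20433 m.
|ω_rod| = r ω |cosθ| / √(L² − r² sin²θ) = 0.0785·118.8·0.94997/0.20433 = 43.364 rad/s.

43.4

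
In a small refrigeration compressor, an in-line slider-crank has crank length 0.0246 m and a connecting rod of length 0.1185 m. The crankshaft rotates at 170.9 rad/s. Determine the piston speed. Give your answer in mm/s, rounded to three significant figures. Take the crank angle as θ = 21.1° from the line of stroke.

1810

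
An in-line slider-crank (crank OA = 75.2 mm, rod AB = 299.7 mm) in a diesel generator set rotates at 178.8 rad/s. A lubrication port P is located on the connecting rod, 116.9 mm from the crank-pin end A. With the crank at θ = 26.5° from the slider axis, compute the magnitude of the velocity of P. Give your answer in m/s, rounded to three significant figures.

9.82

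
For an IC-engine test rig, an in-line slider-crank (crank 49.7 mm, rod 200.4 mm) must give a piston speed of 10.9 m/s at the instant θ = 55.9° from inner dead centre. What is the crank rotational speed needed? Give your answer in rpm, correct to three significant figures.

For an in-line slider-crank, |v_piston| = rω|sinθ|·[1 + r cosθ/√(L² − r² sin²θ)].
With r = 0.0497 m, L = 0.2004 m, θ = 55.9°: the bracketed kinematic factor |dx/dθ| = 0.047001 m.
ω = v/|dx/dθ| = 10.9/0.047001 = 231.91 rad/s.
N = 60ω/(2π) = 2214.6 rpm.

2210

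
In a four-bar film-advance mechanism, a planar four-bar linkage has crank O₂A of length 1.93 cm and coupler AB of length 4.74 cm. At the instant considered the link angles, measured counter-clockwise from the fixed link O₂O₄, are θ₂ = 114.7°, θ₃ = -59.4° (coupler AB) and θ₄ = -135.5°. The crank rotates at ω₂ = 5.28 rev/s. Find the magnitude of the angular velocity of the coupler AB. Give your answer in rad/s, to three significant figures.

ω₂ = 33.18 rad/s (from 5.28 rev/s).
Differentiating the loop-closure r₂e^{iθ₂}+r₃e^{iθ₃}=r₁+r₄e^{iθ₄} gives r₂ω₂e^{iθ₂}+r₃ω₃e^{iθ₃}=r₄ω₄e^{iθ₄}.
Eliminating the other unknown: ω₃ = r₂ω₂ sin(θ₄−θ₂) / [r₃ sin(θ₃−θ₄)].
Numerator sine = +0.94088; denominator sine = +0.97072.
Result = 0.0193·33.18·(+0.94088) / (0.0474·(+0.97072)) = +13.093 rad/s; magnitude 13.093 rad/s.

13.1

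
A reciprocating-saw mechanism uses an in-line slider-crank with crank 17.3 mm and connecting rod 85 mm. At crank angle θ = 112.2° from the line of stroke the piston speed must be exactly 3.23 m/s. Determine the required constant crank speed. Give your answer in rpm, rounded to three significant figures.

For an in-line slider-crank, |v_piston| = rω|sinθ|·[1 + r cosθ/√(L² − r² sin²θ)].
With r = 0.0173 m, L = 0.085 m, θ = 112.2°: the bracketed kinematic factor |dx/dθ| = 0.014763 m.
ω = v/|dx/dθ| = 3.23/0.014763 = 218.79 rad/s.
N = 60ω/(2π) = 2089.2 rpm.

2090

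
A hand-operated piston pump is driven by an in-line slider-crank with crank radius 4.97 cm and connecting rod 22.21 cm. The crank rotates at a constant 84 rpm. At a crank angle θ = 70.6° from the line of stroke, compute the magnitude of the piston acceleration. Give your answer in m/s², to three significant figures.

ω = 2π·84/60 = 8.796 rad/s
x(θ) = r cosθ + √(L² − r² sin²θ); with ω constant, a = ω²·d²x/dθ².
d²x/dθ² = −r cosθ − r²(cos2θ)/√u − r⁴ sin²2θ/(4u^{3/2}),  u = L² − r² sin²θ = 0.0471308 m².
Substituting r = 0.0497 m, L = 0.2221 m, θ = 70.6°: d²x/dθ² = -0.0076998 m.
a = ω²·d²x/dθ² = (8.796)²·(-0.0076998) = -0.59579 m/s²;  |a| = 0.59579 m/s².

0.596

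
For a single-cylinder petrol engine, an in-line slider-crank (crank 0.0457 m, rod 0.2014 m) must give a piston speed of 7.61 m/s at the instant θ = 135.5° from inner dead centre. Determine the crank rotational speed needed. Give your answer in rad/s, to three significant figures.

For an in-line slider-crank, |v_piston| = rω|sinθ|·[1 + r cosθ/√(L² − r² sin²θ)].
With r = 0.0457 m, L = 0.2014 m, θ = 135.5°: the bracketed kinematic factor |dx/dθ| = 0.026781 m.
ω = v/|dx/dθ| = 7.61/0.026781 = 284.16 rad/s.

284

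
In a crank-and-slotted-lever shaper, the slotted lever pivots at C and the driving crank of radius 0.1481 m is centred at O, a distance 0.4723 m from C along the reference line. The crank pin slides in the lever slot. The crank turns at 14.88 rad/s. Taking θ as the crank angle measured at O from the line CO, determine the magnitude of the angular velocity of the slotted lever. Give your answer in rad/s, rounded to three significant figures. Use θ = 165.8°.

ω = 14.88 rad/s
Crank pin A relative to C: A = (d + r cosθ, r sinθ); lever angle φ = atan2(r sinθ, d + r cosθ).
Differentiating tanφ: φ̇ = rω(d cosθ + r)/(d² + r² + 2dr cosθ).
d² + r² + 2dr cosθ = |CA|² = 0.10938 m²;  d cosθ + r = -0.30977 m.
|ω_lever| = |0.1481·14.88·-0.30977| / 0.10938 = 6.2411 rad/s.

6.24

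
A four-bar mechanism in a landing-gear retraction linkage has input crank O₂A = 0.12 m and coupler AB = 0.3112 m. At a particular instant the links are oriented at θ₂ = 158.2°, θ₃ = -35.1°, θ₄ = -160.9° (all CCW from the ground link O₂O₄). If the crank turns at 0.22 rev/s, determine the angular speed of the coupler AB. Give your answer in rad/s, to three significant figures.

0.430

ω₂ = 1.382 rad/s (from 0.22 rev/s).
Differentiating the loop-closure r₂e^{iθ₂}+r₃e^{iθ₃}=r₁+r₄e^{iθ₄} gives r₂ω₂e^{iθ₂}+r₃ω₃e^{iθ₃}=r₄ω₄e^{iθ₄}.
Eliminating the other unknown: ω₃ = r₂ω₂ sin(θ₄−θ₂) / [r₃ sin(θ₃−θ₄)].
Numerator sine = +0.65474; denominator sine = +0.81106.
Result = 0.12·1.382·(+0.65474) / (0.3112·(+0.81106)) = +0.43029 rad/s; magnitude 0.43029 rad/s.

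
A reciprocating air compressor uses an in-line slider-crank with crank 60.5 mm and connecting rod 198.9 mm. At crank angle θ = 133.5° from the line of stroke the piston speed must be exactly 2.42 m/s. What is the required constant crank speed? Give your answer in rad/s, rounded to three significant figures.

70.2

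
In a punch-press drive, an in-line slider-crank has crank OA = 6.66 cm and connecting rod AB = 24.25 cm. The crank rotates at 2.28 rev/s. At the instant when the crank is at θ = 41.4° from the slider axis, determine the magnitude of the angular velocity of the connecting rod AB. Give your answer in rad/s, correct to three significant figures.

ω = 14.33 rad/s (converted from 2.28 rev/s).
The rod makes angle φ with the slider axis where L sinφ = r sinθ; differentiating, L cosφ·φ̇ = r ω cosθ.
L cosφ = √(L² − r² sin²θ) = 0.23847 m.
|ω_rod| = r ω |cosθ| / √(L² − r² sin²θ) = 0.0666·14.33·0.75011/0.23847 = 3.0011 rad/s.

3.00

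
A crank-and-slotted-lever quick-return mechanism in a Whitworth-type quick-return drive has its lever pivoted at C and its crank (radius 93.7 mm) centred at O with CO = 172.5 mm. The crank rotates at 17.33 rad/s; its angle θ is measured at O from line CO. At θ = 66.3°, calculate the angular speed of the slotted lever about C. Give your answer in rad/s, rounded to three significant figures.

5.14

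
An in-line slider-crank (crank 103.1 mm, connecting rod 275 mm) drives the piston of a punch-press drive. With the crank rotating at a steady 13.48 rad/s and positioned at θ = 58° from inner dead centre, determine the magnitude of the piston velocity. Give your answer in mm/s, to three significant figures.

ω = 13.48 rad/s
For an in-line slider-crank, x = r cosθ + √(L² − r² sin²θ), so v = −rω sinθ·[1 + r cosθ/√(L² − r² sin²θ)].
With r = 0.1031 m, L = 0.275 m, θ = 58°: √(L² − r² sin²θ) = 0.26073 m.
v = −0.1031·13.48·0.84805·[1 + 0.1031·0.52992/0.26073] = -1.4256 m/s.
|v| = 1.4256 m/s = 1425.6 mm/s.

1430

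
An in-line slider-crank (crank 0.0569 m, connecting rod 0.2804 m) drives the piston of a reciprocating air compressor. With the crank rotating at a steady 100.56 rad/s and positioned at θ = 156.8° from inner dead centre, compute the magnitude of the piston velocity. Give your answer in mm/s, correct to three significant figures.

1830

ω = 100.6 rad/s
For an in-line slider-crank, x = r cosθ + √(L² − r² sin²θ), so v = −rω sinθ·[1 + r cosθ/√(L² − r² sin²θ)].
With r = 0.0569 m, L = 0.2804 m, θ = 156.8°: √(L² − r² sin²θ) = 0.2795 m.
v = −0.0569·100.6·0.39394·[1 + 0.0569·-0.91914/0.2795] = -1.8323 m/s.
|v| = 1.8323 m/s = 1832.3 mm/s.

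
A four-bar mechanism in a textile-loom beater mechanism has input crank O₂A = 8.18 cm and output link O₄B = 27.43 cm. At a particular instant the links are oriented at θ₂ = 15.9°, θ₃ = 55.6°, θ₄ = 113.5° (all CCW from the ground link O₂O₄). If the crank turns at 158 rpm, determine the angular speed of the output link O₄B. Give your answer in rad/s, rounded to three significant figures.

3.72

ω₂ = 16.55 rad/s (from 158 rpm).
Differentiating the loop-closure r₂e^{iθ₂}+r₃e^{iθ₃}=r₁+r₄e^{iθ₄} gives r₂ω₂e^{iθ₂}+r₃ω₃e^{iθ₃}=r₄ω₄e^{iθ₄}.
Eliminating the other unknown: ω₄ = r₂ω₂ sin(θ₂−θ₃) / [r₄ sin(θ₄−θ₃)].
Numerator sine = -0.63877; denominator sine = +0.84712.
Result = 0.0818·16.55·(-0.63877) / (0.2743·(+0.84712)) = -3.7206 rad/s; magnitude 3.7206 rad/s.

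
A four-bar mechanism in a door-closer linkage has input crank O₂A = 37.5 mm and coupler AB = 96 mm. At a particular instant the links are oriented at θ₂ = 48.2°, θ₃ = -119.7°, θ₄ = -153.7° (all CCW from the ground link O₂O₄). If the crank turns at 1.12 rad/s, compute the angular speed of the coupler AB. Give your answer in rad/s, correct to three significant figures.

0.292

ω₂ = 1.12 rad/s
Differentiating the loop-closure r₂e^{iθ₂}+r₃e^{iθ₃}=r₁+r₄e^{iθ₄} gives r₂ω₂e^{iθ₂}+r₃ω₃e^{iθ₃}=r₄ω₄e^{iθ₄}.
Eliminating the other unknown: ω₃ = r₂ω₂ sin(θ₄−θ₂) / [r₃ sin(θ₃−θ₄)].
Numerator sine = +0.37299; denominator sine = +0.55919.
Result = 0.0375·1.12·(+0.37299) / (0.096·(+0.55919)) = +0.29182 rad/s; magnitude 0.29182 rad/s.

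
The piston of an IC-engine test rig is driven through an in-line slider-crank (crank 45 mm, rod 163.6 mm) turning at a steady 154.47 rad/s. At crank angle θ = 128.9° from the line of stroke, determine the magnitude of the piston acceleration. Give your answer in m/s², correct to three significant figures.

ω = 154.5 rad/s
x(θ) = r cosθ + √(L² − r² sin²θ); with ω constant, a = ω²·d²x/dθ².
d²x/dθ² = −r cosθ − r²(cos2θ)/√u − r⁴ sin²2θ/(4u^{3/2}),  u = L² − r² sin²θ = 0.0255385 m².
Substituting r = 0.045 m, L = 0.1636 m, θ = 128.9°: d²x/dθ² = +0.030696 m.
a = ω²·d²x/dθ² = (154.5)²·(+0.030696) = +732.44 m/s²;  |a| = 732.44 m/s².

732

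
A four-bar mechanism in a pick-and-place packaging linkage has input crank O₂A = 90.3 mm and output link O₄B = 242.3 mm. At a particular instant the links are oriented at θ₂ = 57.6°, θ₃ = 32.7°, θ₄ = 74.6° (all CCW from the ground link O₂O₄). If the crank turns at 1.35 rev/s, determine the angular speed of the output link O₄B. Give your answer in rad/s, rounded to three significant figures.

1.99

ω₂ = 8.482 rad/s (from 1.35 rev/s).
Differentiating the loop-closure r₂e^{iθ₂}+r₃e^{iθ₃}=r₁+r₄e^{iθ₄} gives r₂ω₂e^{iθ₂}+r₃ω₃e^{iθ₃}=r₄ω₄e^{iθ₄}.
Eliminating the other unknown: ω₄ = r₂ω₂ sin(θ₂−θ₃) / [r₄ sin(θ₄−θ₃)].
Numerator sine = +0.42104; denominator sine = +0.66783.
Result = 0.0903·8.482·(+0.42104) / (0.2423·(+0.66783)) = +1.993 rad/s; magnitude 1.993 rad/s.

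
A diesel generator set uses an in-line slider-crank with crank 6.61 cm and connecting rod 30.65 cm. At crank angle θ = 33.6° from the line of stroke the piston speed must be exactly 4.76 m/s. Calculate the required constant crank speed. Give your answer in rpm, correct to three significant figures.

For an in-line slider-crank, |v_piston| = rω|sinθ|·[1 + r cosθ/√(L² − r² sin²θ)].
With r = 0.0661 m, L = 0.3065 m, θ = 33.6°: the bracketed kinematic factor |dx/dθ| = 0.043197 m.
ω = v/|dx/dθ| = 4.76/0.043197 = 110.19 rad/s.
N = 60ω/(2π) = 1052.3 rpm.

1050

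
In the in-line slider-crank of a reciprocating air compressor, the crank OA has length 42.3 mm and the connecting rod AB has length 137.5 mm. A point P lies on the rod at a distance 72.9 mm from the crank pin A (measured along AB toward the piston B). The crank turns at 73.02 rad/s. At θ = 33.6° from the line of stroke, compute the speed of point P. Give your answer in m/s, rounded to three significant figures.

ω = 73.02 rad/s.  Crank-pin speed |V_A| = rω = 3.0887 m/s, perpendicular to OA.
Rod angle: sinφ = −(r/L) sinθ ⇒ φ = -9.802°; ω_rod = −rω cosθ/√(L²−r²sin²θ) = -18.988 rad/s.
V_P = V_A + ω_rod × AP, with AP = 0.0729 m along the rod.
Components: V_Px = −rω sinθ − a·ω_rod·sinφ = -1.9449 m/s;  V_Py = rω cosθ + a·ω_rod·cosφ = +1.2087 m/s.
|V_P| = √(V_Px² + V_Py²) = 2.2899 m/s.

2.29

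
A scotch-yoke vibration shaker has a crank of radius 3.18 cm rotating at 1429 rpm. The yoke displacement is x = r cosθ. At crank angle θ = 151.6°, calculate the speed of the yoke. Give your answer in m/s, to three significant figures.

2.26

ω = 149.6 rad/s (from 1429 rpm).
x = r cosθ ⇒ ẋ = −rω sinθ.
|v| = rω|sinθ| = 0.0318·149.6·|sin 151.6°| = 2.2634 m/s.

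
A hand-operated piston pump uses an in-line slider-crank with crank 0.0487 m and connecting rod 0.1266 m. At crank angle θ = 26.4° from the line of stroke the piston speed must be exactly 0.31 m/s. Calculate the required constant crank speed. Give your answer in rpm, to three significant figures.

For an in-line slider-crank, |v_piston| = rω|sinθ|·[1 + r cosθ/√(L² − r² sin²θ)].
With r = 0.0487 m, L = 0.1266 m, θ = 26.4°: the bracketed kinematic factor |dx/dθ| = 0.029226 m.
ω = v/|dx/dθ| = 0.31/0.029226 = 10.607 rad/s.
N = 60ω/(2π) = 101.29 rpm.

101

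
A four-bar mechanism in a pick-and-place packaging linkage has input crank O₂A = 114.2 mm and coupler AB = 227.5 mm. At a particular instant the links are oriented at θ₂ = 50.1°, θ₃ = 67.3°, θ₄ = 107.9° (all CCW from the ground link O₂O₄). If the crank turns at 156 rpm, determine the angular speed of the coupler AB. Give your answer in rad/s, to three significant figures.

10.7

ω₂ = 16.34 rad/s (from 156 rpm).
Differentiating the loop-closure r₂e^{iθ₂}+r₃e^{iθ₃}=r₁+r₄e^{iθ₄} gives r₂ω₂e^{iθ₂}+r₃ω₃e^{iθ₃}=r₄ω₄e^{iθ₄}.
Eliminating the other unknown: ω₃ = r₂ω₂ sin(θ₄−θ₂) / [r₃ sin(θ₃−θ₄)].
Numerator sine = +0.84619; denominator sine = -0.65077.
Result = 0.1142·16.34·(+0.84619) / (0.2275·(-0.65077)) = -10.663 rad/s; magnitude 10.663 rad/s.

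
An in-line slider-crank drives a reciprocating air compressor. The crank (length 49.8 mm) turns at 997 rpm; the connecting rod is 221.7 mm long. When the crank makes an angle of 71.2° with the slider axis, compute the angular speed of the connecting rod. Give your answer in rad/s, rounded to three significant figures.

7.73

ω = 104.4 rad/s (converted from 997 rpm).
The rod makes angle φ with the slider axis where L sinφ = r sinθ; differentiating, L cosφ·φ̇ = r ω cosθ.
L cosφ = √(L² − r² sin²θ) = 0.21663 m.
|ω_rod| = r ω |cosθ| / √(L² − r² sin²θ) = 0.0498·104.4·0.32227/0.21663 = 7.7348 rad/s.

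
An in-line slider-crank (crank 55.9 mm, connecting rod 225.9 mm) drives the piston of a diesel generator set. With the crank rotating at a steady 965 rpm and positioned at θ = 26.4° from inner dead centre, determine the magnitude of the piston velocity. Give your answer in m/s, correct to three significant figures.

3.07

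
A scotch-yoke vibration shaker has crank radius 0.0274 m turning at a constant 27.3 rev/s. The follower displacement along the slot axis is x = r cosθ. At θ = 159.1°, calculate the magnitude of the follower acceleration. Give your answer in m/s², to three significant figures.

753

ω = 171.5 rad/s (from 27.3 rev/s).
x = r cosθ ⇒ ẍ = −rω² cosθ (ω constant).
|a| = rω²|cosθ| = 0.0274·(171.5)²·|cos 159.1°| = 753.14 m/s².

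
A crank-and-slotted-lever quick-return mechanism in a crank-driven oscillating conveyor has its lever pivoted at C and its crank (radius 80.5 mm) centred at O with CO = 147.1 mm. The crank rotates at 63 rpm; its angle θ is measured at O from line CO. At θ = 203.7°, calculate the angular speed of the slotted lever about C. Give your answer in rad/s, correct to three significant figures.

4.47

ω = 6.597 rad/s (from 63 rpm).
Crank pin A relative to C: A = (d + r cosθ, r sinθ); lever angle φ = atan2(r sinθ, d + r cosθ).
Differentiating tanφ: φ̇ = rω(d cosθ + r)/(d² + r² + 2dr cosθ).
d² + r² + 2dr cosθ = |CA|² = 0.00643293 m²;  d cosθ + r = -0.054194 m.
|ω_lever| = |0.0805·6.597·-0.054194| / 0.00643293 = 4.4741 rad/s.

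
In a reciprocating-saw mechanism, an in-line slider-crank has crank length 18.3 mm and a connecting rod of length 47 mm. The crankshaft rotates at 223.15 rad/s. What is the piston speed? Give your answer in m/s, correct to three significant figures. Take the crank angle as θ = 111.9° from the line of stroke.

3.20

ω = 223.2 rad/s
For an in-line slider-crank, x = r cosθ + √(L² − r² sin²θ), so v = −rω sinθ·[1 + r cosθ/√(L² − r² sin²θ)].
With r = 0.0183 m, L = 0.047 m, θ = 111.9°: √(L² − r² sin²θ) = 0.043826 m.
v = −0.0183·223.2·0.92784·[1 + 0.0183·-0.37299/0.043826] = -3.1988 m/s.
|v| = 3.1988 m/s.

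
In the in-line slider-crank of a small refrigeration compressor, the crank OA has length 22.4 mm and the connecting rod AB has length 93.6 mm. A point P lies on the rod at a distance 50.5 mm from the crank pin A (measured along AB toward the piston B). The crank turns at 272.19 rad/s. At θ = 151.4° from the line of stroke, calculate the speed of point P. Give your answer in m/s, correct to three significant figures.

3.57

ω = 272.2 rad/s.  Crank-pin speed |V_A| = rω = 6.0971 m/s, perpendicular to OA.
Rod angle: sinφ = −(r/L) sinθ ⇒ φ = -6.578°; ω_rod = −rω cosθ/√(L²−r²sin²θ) = +57.57 rad/s.
V_P = V_A + ω_rod × AP, with AP = 0.0505 m along the rod.
Components: V_Px = −rω sinθ − a·ω_rod·sinφ = -2.5856 m/s;  V_Py = rω cosθ + a·ω_rod·cosφ = -2.4649 m/s.
|V_P| = √(V_Px² + V_Py²) = 3.5723 m/s.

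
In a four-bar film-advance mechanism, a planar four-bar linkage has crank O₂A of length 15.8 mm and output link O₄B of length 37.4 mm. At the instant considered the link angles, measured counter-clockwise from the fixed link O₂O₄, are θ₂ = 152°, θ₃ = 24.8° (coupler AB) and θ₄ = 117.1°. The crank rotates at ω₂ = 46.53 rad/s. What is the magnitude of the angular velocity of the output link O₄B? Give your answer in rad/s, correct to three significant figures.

15.7

ω₂ = 46.53 rad/s
Differentiating the loop-closure r₂e^{iθ₂}+r₃e^{iθ₃}=r₁+r₄e^{iθ₄} gives r₂ω₂e^{iθ₂}+r₃ω₃e^{iθ₃}=r₄ω₄e^{iθ₄}.
Eliminating the other unknown: ω₄ = r₂ω₂ sin(θ₂−θ₃) / [r₄ sin(θ₄−θ₃)].
Numerator sine = +0.79653; denominator sine = +0.99919.
Result = 0.0158·46.53·(+0.79653) / (0.0374·(+0.99919)) = +15.67 rad/s; magnitude 15.67 rad/s.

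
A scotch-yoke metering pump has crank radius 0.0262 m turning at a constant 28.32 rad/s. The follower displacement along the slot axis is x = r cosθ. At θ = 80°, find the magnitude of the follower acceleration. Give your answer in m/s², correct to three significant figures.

ω = 28.32 rad/s
x = r cosθ ⇒ ẍ = −rω² cosθ (ω constant).
|a| = rω²|cosθ| = 0.0262·(28.32)²·|cos 80°| = 3.6489 m/s².

3.65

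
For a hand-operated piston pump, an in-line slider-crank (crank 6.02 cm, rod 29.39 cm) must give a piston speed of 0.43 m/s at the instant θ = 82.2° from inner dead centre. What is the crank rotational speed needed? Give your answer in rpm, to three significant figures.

66.9

For an in-line slider-crank, |v_piston| = rω|sinθ|·[1 + r cosθ/√(L² − r² sin²θ)].
With r = 0.0602 m, L = 0.2939 m, θ = 82.2°: the bracketed kinematic factor |dx/dθ| = 0.061336 m.
ω = v/|dx/dθ| = 0.43/0.061336 = 7.0105 rad/s.
N = 60ω/(2π) = 66.946 rpm.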